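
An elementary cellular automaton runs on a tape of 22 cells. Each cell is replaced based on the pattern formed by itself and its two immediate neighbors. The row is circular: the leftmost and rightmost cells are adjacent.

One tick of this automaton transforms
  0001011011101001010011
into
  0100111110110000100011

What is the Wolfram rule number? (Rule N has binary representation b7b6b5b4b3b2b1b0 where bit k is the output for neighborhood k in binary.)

position 9: 111 → 0  (bit 7 = 0)
position 6: 110 → 1  (bit 6 = 1)
position 4: 101 → 1  (bit 5 = 1)
position 0: 100 → 0  (bit 4 = 0)
position 5: 011 → 1  (bit 3 = 1)
position 3: 010 → 0  (bit 2 = 0)
position 2: 001 → 0  (bit 1 = 0)
position 1: 000 → 1  (bit 0 = 1)
bits b7..b0 = 01101001 = 105

105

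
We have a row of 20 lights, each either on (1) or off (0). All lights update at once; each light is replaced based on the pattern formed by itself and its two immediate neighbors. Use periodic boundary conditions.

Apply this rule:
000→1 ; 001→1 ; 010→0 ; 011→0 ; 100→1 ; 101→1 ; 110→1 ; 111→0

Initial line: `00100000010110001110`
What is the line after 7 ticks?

11011111101011110011
01100000110100011100
10111111011011100111
11000001101100111000
01111110110111001111
10000011011001110001
11111101101110011110

11111101101110011110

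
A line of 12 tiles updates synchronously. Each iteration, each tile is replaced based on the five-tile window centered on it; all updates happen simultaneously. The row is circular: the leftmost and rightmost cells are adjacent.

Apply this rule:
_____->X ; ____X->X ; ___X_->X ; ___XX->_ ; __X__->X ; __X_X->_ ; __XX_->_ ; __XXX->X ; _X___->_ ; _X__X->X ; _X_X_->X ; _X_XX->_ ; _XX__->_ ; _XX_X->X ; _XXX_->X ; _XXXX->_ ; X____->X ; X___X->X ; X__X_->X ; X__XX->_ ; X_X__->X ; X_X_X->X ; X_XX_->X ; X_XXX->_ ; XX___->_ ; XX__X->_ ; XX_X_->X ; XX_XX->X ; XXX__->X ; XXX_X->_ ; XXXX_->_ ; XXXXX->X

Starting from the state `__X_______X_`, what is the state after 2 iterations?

_X_X__XXX__X

XXX_XXXXXXX_
_X_X__XXX__X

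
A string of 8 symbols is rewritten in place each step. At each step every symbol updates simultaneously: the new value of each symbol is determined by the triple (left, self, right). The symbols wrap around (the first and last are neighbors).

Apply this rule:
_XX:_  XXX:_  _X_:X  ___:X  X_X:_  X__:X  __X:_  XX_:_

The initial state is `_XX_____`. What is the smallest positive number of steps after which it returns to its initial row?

___XXXXX
XX______
__XXXXX_
X______X
_XXXXX__
______XX
XXXXX___
_____XX_
XXXX___X
____XX__
XXX___XX
___XX___
XX___XXX
__XX____
X___XXXX
_XX_____

16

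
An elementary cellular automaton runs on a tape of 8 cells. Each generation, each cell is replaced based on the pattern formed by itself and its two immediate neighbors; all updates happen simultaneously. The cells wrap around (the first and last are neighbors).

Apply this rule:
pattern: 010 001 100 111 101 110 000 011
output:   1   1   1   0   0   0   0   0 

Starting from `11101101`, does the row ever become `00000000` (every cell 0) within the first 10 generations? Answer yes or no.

yes

00000000
all cells are 0 at generation 1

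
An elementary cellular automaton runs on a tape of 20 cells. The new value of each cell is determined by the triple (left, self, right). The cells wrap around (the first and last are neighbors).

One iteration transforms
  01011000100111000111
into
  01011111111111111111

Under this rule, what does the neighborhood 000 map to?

At position 6 the neighborhood is 000; the next row has 1 there.

1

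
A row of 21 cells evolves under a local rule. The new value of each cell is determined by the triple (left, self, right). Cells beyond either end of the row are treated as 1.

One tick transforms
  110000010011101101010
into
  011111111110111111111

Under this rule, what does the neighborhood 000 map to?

1

At position 3 the neighborhood is 000; the next row has 1 there.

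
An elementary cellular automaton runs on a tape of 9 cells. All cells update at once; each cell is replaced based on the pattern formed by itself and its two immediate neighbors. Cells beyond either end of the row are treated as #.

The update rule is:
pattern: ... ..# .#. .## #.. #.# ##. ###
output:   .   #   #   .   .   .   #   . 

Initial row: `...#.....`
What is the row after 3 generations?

.#.#..##.

..##....#
.#.#...#.
.#.#..##.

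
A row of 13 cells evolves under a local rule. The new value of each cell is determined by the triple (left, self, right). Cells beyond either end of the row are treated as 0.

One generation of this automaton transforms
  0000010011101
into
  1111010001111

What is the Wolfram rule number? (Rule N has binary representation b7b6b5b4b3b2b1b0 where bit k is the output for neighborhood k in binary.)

229

position 9: 111 → 1  (bit 7 = 1)
position 10: 110 → 1  (bit 6 = 1)
position 11: 101 → 1  (bit 5 = 1)
position 6: 100 → 0  (bit 4 = 0)
position 8: 011 → 0  (bit 3 = 0)
position 5: 010 → 1  (bit 2 = 1)
position 4: 001 → 0  (bit 1 = 0)
position 0: 000 → 1  (bit 0 = 1)
bits b7..b0 = 11100101 = 229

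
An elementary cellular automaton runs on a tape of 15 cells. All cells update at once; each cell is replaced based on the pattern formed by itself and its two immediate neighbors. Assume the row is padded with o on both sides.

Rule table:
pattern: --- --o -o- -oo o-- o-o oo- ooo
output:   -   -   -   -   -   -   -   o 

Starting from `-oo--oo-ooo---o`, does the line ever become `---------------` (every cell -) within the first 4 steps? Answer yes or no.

yes

---------o-----
---------------
all cells are - at step 2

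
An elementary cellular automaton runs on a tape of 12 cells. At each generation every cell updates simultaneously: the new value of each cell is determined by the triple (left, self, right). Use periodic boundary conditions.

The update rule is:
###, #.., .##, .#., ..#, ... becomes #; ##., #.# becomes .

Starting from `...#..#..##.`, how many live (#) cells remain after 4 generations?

10

generation 1: ##########.#
generation 2: #########..#
generation 3: ########.###
generation 4: #######..###
count of #: 10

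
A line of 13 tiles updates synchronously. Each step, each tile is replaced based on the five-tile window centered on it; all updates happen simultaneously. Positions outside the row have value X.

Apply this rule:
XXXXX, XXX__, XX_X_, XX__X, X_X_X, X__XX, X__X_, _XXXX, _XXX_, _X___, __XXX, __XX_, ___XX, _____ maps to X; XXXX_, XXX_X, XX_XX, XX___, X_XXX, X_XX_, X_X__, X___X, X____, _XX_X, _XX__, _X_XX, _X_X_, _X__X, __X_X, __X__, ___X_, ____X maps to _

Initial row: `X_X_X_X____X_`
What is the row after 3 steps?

_XX_X__X_____
___X__X_X_X_X
_____X__X_X__

_____X__X_X__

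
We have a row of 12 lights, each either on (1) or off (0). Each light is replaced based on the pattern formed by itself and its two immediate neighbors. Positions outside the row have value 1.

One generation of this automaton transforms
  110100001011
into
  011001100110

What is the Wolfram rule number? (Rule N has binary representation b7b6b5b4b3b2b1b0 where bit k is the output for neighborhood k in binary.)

105

position 0: 111 → 0  (bit 7 = 0)
position 1: 110 → 1  (bit 6 = 1)
position 2: 101 → 1  (bit 5 = 1)
position 4: 100 → 0  (bit 4 = 0)
position 10: 011 → 1  (bit 3 = 1)
position 3: 010 → 0  (bit 2 = 0)
position 7: 001 → 0  (bit 1 = 0)
position 5: 000 → 1  (bit 0 = 1)
bits b7..b0 = 01101001 = 105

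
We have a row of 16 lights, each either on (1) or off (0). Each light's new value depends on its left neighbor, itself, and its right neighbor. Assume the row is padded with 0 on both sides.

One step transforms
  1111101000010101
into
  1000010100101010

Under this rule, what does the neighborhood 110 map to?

At position 4 the neighborhood is 110; the next row has 0 there.

0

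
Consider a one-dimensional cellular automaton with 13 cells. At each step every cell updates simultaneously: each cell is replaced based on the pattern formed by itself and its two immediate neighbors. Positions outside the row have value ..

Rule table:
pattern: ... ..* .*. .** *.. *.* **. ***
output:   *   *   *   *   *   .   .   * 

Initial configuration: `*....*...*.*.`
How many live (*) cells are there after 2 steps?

10

step 1: **********.**
step 2: *********..*.
count of *: 10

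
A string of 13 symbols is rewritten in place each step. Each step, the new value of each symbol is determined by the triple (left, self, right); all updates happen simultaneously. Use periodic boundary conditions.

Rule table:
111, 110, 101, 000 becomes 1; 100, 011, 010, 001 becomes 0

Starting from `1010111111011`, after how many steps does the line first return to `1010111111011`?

13

step 1: 1101011111101
step 2: 1110101111110
step 3: 0111010111111
step 4: 1011101011111
step 5: 1101110101111
step 6: 1110111010111
step 7: 1111011101011
step 8: 1111101110101
step 9: 1111110111010
step 10: 0111111011101
step 11: 1011111101110
step 12: 0101111110111
step 13: 1010111111011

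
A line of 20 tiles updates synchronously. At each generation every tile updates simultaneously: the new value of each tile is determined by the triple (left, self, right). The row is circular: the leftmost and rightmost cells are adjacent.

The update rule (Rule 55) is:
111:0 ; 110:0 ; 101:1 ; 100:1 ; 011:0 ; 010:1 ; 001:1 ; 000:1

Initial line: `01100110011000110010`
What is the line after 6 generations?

01100110011000110000

10011001100111001111
01100110011000110000
10011001100111001111  (repeats generation 1; period 2)
generation 6: 01100110011000110000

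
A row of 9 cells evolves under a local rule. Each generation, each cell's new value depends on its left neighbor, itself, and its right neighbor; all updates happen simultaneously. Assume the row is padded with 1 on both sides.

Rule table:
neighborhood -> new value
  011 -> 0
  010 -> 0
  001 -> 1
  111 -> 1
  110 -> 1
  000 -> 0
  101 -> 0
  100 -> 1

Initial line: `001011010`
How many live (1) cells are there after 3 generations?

generation 1: 110001000
generation 2: 111010101
generation 3: 111000000
count of 1: 3

3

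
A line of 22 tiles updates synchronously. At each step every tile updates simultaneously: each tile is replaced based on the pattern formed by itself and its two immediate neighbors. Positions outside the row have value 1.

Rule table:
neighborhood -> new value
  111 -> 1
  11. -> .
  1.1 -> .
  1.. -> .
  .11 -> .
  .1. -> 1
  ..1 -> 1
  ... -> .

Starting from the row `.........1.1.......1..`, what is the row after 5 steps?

........11.1......11.1
.......1...1.....1....
......11..11....11...1
.....1...1.....1....1.
....11..11....11...11.

....11..11....11...11.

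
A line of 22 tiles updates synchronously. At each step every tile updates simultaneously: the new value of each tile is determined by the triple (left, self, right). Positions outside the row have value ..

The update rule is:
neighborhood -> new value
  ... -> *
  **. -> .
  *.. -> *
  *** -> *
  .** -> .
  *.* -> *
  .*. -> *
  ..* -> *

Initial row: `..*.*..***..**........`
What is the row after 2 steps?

step 1: *******.*.**..********
step 2: .*****.***..**.******.

.*****.***..**.******.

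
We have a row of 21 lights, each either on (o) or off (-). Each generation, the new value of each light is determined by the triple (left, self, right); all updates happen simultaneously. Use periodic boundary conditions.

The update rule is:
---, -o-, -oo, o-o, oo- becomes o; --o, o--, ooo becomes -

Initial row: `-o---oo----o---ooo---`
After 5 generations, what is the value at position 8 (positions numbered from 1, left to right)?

-o-o-oo-oo-o-o-o-o-oo
ooooooooooooooooooooo
---------------------
ooooooooooooooooooooo  (repeats generation 2; period 2)
generation 5: ---------------------
position 8 holds -

-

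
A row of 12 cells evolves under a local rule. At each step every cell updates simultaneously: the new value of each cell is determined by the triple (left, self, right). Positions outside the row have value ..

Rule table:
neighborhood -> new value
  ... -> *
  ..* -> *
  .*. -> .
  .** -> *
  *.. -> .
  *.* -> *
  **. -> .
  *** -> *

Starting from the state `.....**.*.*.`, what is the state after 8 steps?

step 1: ******.*.*..
step 2: *****.*.*..*
step 3: ****.*.*..*.
step 4: ***.*.*..*..
step 5: **.*.*..*..*
step 6: *.*.*..*..*.
step 7: .*.*..*..*..
step 8: *.*..*..*..*

*.*..*..*..*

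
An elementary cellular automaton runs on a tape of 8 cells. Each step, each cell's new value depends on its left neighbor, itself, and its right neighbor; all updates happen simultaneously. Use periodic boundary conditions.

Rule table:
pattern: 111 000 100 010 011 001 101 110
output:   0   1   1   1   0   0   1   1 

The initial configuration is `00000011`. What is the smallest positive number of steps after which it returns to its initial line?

11111001
00001100
11100111
00110000
10011111
11000000
01111110
00000011

8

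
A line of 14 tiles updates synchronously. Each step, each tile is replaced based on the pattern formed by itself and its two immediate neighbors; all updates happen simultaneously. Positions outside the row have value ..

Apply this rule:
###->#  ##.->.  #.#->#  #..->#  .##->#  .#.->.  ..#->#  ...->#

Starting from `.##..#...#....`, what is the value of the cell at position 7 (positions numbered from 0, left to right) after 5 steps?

##.##.###.####
#.##.###.####.
.##.###.####.#
##.###.####.#.
#.###.####.#.#
position 7 holds #

#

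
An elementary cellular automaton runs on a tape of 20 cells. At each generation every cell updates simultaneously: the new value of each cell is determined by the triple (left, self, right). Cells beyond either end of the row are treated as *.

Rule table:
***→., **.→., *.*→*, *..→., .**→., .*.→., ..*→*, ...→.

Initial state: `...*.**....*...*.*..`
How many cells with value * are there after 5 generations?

..*.*.....*...*.*..*
.*.*.....*...*.*..*.
*.*.....*...*.*..*.*
.*.....*...*.*..*.*.
*.....*...*.*..*.*.*
count of *: 7

7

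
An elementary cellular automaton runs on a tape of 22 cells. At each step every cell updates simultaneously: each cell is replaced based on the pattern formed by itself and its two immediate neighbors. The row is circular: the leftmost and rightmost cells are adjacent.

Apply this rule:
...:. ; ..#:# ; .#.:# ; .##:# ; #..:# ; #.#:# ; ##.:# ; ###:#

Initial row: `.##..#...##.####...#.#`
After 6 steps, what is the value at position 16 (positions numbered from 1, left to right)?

#

#######.#########.####
######################
######################  (fixed point — unchanged through step 6)
position 16 holds #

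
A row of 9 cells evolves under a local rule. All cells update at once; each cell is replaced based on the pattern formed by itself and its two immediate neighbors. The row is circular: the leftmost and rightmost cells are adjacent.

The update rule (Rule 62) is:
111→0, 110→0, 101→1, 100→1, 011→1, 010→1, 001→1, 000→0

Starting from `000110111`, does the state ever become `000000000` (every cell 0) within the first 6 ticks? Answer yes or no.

no

101101100
111011011
000110110
001101101
111011011  (repeats tick 2; period 3)
tick 6: 000110110
tick 6 is 000110110, still not uniform 0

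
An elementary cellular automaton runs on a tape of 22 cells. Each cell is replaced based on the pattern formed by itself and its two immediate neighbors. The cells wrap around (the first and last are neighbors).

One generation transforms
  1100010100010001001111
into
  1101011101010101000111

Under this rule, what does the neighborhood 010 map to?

At position 5 the neighborhood is 010; the next row has 1 there.

1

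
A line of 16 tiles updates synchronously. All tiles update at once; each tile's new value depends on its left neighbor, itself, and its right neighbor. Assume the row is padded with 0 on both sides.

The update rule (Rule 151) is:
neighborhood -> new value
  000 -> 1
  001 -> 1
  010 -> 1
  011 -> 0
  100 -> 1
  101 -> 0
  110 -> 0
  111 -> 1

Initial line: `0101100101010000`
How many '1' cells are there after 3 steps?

1100011101011111
0011101001001110
1101001111110101
count of 1: 11

11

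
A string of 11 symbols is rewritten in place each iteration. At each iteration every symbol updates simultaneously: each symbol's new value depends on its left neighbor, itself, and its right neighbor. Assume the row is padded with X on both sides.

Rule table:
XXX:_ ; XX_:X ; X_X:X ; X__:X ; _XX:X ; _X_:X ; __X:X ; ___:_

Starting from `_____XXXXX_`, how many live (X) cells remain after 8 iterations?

X___XX___XX
XX_XXXX_XX_
_XXX__XXXXX
XX_XXXX____
_XXX__XX__X
XX_XXXXXXXX
_XXX_______
XX_XX_____X
count of X: 5

5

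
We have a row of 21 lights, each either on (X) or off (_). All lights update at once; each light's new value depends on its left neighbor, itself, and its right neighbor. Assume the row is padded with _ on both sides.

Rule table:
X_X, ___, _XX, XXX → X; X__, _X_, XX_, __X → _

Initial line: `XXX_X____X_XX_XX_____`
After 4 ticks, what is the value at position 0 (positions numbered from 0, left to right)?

tick 1: XX_X__XX__XX_XX__XXXX
tick 2: X_X___X___X_XX___XXX_
tick 3: _X__X___X__XX__X_XX__
tick 4: ______X____X____XX__X
position 0 holds _

_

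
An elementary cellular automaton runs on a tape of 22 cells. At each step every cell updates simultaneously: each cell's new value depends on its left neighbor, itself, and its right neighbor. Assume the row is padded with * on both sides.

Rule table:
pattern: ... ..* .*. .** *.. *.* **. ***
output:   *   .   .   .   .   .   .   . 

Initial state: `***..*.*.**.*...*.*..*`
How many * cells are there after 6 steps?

17

step 1: ..............*.......
step 2: .************...*****.
step 3: ..............*.......  (repeats step 1; period 2)
step 6: .************...*****.
count of *: 17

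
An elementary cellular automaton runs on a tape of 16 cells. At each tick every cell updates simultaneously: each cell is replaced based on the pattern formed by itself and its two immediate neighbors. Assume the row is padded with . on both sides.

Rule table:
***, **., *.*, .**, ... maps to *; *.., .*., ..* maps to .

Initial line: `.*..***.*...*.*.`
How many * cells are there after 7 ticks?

....****..*..*..
***.****.......*
********.*****..
**************.*
***************.
***************.  (fixed point — unchanged through tick 7)
count of *: 15

15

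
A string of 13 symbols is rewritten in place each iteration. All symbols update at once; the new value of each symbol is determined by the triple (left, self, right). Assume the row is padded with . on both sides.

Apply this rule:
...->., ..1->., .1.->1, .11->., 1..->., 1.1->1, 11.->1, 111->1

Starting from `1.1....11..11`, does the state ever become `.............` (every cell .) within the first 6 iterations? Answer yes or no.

111.....1...1
.11.....1...1
..1.....1...1
..1.....1...1  (fixed point — unchanged through iteration 6)
iteration 6 is ..1.....1...1, still not uniform .

no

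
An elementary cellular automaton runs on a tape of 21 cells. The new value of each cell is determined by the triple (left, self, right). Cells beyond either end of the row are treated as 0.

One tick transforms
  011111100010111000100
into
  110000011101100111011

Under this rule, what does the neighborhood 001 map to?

1

At position 0 the neighborhood is 001; the next row has 1 there.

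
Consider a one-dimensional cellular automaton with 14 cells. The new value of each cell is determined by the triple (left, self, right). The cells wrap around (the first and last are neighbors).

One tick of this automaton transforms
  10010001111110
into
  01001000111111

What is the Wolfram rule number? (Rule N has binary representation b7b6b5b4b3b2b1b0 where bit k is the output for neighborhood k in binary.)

240

position 8: 111 → 1  (bit 7 = 1)
position 12: 110 → 1  (bit 6 = 1)
position 13: 101 → 1  (bit 5 = 1)
position 1: 100 → 1  (bit 4 = 1)
position 7: 011 → 0  (bit 3 = 0)
position 0: 010 → 0  (bit 2 = 0)
position 2: 001 → 0  (bit 1 = 0)
position 5: 000 → 0  (bit 0 = 0)
bits b7..b0 = 11110000 = 240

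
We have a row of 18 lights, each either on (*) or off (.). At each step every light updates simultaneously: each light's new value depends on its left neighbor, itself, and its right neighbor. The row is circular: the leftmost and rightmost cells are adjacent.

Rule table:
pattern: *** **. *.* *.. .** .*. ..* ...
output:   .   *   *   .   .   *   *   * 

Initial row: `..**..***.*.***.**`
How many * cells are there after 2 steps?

12

.*.*.*..****..**.*
******.*...*.*.***
count of *: 12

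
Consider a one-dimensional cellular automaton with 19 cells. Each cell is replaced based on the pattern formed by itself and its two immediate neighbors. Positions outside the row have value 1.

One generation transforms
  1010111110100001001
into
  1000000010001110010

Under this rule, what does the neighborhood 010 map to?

At position 2 the neighborhood is 010; the next row has 0 there.

0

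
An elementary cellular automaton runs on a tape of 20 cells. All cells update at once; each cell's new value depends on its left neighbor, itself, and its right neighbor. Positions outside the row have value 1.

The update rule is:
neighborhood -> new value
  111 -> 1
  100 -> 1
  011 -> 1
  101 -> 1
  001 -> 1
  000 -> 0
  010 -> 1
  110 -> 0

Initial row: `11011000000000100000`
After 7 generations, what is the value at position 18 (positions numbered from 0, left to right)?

10110100000001110001
01101110000011101011
11011101000111011111
10111011101110111111
01110111011101111111
11101110111011111111
11011101110111111111
position 18 holds 1

1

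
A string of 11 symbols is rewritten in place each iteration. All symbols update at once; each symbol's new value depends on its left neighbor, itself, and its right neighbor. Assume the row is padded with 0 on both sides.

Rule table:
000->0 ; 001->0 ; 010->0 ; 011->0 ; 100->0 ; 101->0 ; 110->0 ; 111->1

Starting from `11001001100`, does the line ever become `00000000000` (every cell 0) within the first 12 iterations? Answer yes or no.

iteration 1: 00000000000
all cells are 0 at iteration 1

yes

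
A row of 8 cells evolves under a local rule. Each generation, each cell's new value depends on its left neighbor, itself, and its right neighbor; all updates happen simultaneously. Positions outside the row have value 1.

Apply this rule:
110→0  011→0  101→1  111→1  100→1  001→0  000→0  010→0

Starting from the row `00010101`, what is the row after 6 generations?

01010100

generation 1: 10001010
generation 2: 01000101
generation 3: 10100010
generation 4: 01010001
generation 5: 10101000
generation 6: 01010100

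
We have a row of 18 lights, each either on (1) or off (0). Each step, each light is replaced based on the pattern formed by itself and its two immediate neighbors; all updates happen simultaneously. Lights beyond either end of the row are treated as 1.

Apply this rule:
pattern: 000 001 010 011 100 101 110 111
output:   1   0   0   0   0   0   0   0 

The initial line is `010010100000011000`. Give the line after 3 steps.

000000001111000010
011111100000011000
000000001111000010

000000001111000010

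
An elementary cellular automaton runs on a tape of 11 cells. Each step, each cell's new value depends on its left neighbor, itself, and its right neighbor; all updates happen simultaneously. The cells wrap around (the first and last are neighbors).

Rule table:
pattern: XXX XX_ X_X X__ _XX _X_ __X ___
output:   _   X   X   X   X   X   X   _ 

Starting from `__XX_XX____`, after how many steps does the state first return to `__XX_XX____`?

4

_XXXXXXX___
XX_____XX__
XXX___XXXXX
__XX_XX____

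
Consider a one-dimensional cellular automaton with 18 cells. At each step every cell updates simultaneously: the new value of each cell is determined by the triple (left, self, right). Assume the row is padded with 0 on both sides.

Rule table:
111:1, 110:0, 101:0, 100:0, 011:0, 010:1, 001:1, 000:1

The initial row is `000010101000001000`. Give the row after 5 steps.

101010111010101010

111110101011111011
011100101001110000
101001101010100111
101010001010101010
101010111010101010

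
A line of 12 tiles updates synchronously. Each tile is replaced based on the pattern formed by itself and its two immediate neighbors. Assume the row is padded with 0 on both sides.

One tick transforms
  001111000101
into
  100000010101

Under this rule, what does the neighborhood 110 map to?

0

At position 5 the neighborhood is 110; the next row has 0 there.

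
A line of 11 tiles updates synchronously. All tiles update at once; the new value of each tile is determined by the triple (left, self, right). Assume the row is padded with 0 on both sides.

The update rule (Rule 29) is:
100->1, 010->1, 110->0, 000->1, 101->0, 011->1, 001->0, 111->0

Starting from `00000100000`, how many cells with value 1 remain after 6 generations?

2

11110111111
10000100000
11110111111  (repeats generation 1; period 2)
generation 6: 10000100000
count of 1: 2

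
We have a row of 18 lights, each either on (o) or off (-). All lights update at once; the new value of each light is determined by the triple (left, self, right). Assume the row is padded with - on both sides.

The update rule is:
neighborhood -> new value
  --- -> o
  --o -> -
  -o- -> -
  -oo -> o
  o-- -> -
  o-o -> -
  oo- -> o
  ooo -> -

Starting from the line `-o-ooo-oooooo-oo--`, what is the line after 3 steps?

oo-ooooo-oo-o-oo-o

step 1: ---o-o-o----o-oo-o
step 2: oo-------oo---oo--
step 3: oo-ooooo-oo-o-oo-o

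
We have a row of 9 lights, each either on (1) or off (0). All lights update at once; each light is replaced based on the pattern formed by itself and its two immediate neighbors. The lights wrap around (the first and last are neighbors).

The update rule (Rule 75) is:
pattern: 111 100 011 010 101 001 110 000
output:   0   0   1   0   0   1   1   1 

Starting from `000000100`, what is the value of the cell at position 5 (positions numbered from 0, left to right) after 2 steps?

1

111111001
000001011
position 5 holds 1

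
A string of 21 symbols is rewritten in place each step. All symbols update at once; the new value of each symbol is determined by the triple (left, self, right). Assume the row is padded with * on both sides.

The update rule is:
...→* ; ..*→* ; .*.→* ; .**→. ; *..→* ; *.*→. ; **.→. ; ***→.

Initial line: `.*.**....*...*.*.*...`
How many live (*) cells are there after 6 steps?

step 1: .*...*********.*.****
step 2: .****..........*.....
step 3: .....****************
step 4: *****................
step 5: .....****************  (repeats step 3; period 2)
step 6: *****................
count of *: 5

5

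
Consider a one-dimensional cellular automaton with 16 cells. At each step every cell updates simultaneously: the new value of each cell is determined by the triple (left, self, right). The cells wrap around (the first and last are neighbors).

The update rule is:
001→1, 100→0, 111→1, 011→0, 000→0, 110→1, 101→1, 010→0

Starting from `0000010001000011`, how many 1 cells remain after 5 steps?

0000100010000101
0001000100001010
0010001000010100
0100010000101000
1000100001010000
count of 1: 4

4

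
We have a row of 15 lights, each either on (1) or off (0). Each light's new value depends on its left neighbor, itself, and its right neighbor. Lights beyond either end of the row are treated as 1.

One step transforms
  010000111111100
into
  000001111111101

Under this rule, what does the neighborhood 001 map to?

At position 5 the neighborhood is 001; the next row has 1 there.

1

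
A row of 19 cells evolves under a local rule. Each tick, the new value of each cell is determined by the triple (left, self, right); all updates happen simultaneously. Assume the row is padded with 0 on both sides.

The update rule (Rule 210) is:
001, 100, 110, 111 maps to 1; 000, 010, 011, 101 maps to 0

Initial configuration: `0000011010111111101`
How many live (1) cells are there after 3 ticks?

tick 1: 0000101000011111100
tick 2: 0001000100101111110
tick 3: 0010101011000111111
count of 1: 11

11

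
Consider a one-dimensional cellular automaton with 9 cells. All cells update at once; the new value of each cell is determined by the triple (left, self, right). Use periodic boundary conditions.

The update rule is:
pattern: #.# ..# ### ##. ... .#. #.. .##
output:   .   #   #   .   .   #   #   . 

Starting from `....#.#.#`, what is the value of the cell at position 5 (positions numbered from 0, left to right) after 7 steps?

.

#..##.#.#
.##...#..
#..#.###.
####..#..
.##.#####
.....###.
....#.#.#
position 5 holds .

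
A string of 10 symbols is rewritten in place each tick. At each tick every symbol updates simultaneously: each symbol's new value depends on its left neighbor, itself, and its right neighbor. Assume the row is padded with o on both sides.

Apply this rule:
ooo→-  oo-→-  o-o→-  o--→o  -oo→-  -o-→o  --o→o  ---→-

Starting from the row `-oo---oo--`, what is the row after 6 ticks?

-oo--o----

tick 1: ---o-o--oo
tick 2: o-oo-ooo--
tick 3: --------oo
tick 4: o------o--
tick 5: -o----oooo
tick 6: -oo--o----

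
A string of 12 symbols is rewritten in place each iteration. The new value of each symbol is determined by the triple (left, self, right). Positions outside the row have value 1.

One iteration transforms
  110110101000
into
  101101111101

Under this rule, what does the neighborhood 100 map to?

At position 9 the neighborhood is 100; the next row has 1 there.

1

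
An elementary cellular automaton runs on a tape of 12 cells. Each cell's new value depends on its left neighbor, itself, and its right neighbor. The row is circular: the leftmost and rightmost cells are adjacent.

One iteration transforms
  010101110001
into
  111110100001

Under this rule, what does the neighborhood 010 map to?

At position 1 the neighborhood is 010; the next row has 1 there.

1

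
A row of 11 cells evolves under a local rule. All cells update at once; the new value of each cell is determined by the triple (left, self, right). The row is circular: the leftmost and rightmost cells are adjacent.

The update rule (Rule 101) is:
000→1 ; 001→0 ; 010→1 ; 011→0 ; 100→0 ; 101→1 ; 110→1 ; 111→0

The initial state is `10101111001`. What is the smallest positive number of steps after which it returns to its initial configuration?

step 1: 11110001000
step 2: 00010101010
step 3: 11011111110
step 4: 01100000011
step 5: 10101111001

5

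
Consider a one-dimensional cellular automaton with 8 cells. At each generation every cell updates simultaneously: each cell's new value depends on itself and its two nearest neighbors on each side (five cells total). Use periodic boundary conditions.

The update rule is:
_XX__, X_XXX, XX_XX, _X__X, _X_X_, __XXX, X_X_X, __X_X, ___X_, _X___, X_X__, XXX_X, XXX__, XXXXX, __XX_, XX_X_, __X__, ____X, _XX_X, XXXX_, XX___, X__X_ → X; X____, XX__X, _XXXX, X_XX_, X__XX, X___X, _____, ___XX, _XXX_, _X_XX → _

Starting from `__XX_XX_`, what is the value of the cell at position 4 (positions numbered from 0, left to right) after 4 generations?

__XXX_XX
__X_XX_X
XXX__XXX
XXX__X_X
position 4 holds _

_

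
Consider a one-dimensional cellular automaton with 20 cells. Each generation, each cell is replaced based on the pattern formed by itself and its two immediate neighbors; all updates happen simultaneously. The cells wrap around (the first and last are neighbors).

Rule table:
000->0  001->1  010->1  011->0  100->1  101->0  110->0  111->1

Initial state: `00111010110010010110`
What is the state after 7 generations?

01010010001111110001
01011111010111101011
01001110010011001000
11110101111100111100
01100100111011011011
00011111010000000000
00101110011000000000

00101110011000000000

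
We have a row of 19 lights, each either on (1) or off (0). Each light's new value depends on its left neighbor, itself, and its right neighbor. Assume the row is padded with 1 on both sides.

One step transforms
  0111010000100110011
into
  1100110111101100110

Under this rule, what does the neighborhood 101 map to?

1

At position 0 the neighborhood is 101; the next row has 1 there.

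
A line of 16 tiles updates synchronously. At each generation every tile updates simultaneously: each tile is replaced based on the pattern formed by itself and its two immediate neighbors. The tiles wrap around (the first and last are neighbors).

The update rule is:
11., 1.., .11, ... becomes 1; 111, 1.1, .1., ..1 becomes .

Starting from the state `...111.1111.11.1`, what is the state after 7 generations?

..1...11..111.11

11.1.1.1..1.11..
11......1...111.
1111111..11.1.1.
1.....11.11.....
.1111.11.111111.
.1..1.11.1....11
..1...11..111.11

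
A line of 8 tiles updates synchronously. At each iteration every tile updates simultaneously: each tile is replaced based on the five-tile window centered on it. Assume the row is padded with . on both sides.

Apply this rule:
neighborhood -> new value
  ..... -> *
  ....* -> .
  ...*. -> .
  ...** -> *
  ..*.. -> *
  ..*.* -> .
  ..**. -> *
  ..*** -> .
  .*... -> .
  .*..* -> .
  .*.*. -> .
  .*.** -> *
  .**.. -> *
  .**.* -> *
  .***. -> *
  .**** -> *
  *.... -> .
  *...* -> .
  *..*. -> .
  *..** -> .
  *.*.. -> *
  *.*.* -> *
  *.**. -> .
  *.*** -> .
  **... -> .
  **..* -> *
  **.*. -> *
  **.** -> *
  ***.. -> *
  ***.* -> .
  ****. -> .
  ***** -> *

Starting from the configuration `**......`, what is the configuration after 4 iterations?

**..****
***..*.*
.***...*
*.**...*

*.**...*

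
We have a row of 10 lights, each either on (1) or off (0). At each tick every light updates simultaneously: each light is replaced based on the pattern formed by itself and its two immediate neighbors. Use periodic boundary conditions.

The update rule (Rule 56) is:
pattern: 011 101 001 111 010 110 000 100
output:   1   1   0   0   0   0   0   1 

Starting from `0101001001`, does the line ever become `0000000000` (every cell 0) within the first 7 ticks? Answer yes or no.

no

1010100100
0101010010
0010101001
1001010100
0100101010
0010010101
1001001010
tick 7 is 1001001010, still not uniform 0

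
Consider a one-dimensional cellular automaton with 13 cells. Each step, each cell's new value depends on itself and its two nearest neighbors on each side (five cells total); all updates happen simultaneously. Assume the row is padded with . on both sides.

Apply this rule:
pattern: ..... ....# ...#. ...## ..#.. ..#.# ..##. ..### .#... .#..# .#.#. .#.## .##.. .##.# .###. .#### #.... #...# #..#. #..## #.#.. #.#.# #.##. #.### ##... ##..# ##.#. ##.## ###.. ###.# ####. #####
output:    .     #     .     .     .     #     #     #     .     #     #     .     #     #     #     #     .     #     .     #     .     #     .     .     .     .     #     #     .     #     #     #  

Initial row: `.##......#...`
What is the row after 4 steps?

.##..........

.##....#.....
.##..#.......
.##..........
.##..........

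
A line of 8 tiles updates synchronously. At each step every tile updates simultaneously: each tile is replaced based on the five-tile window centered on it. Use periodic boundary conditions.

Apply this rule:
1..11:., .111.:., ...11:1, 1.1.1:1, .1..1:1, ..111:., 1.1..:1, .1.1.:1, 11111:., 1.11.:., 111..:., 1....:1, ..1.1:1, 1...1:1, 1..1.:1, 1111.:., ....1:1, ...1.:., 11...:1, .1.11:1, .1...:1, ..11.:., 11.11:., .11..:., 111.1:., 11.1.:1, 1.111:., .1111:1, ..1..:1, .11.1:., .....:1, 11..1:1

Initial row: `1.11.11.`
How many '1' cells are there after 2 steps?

step 1: 11.....1
step 2: ..11111.
count of 1: 5

5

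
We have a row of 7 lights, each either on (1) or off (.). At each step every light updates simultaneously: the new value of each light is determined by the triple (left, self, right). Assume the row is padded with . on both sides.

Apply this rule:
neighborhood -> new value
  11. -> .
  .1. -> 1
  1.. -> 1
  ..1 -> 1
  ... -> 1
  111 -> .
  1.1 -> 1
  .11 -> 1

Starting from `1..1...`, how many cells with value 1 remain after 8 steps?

1111111
1......
1111111  (repeats step 1; period 2)
step 8: 1......
count of 1: 1

1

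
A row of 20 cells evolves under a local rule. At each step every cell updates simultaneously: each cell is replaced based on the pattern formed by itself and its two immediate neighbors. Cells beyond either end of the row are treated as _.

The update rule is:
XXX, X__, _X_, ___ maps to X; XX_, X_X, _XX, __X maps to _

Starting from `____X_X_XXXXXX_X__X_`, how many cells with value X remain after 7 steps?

10

XXX_X_X__XXXX__XX_XX
_X__X_XX__XX_X______
_XX_X___X____XXXXXXX
____XXX_XXXX__XXXXX_
XXX__X___XX_X__XXX_X
_X_X_XXX____XX__X__X
_X_X__X_XXX___X_XX_X
count of X: 10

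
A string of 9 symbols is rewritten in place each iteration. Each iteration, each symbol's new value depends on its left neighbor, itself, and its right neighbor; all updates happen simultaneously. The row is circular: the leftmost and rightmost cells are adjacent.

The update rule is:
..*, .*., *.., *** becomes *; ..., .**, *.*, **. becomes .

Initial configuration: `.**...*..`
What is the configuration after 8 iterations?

*..*.***.

*..*.***.
****..*..
.**.*****
.....***.
....*.*.*
*..**.*.*
.**...*..  (repeats iteration 0; period 7)
iteration 8: *..*.***.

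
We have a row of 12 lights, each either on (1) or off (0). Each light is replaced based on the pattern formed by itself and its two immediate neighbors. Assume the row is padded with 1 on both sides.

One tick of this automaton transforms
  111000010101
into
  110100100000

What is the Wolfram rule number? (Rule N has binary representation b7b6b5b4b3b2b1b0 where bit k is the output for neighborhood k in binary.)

position 0: 111 → 1  (bit 7 = 1)
position 2: 110 → 0  (bit 6 = 0)
position 8: 101 → 0  (bit 5 = 0)
position 3: 100 → 1  (bit 4 = 1)
position 11: 011 → 0  (bit 3 = 0)
position 7: 010 → 0  (bit 2 = 0)
position 6: 001 → 1  (bit 1 = 1)
position 4: 000 → 0  (bit 0 = 0)
bits b7..b0 = 10010010 = 146

146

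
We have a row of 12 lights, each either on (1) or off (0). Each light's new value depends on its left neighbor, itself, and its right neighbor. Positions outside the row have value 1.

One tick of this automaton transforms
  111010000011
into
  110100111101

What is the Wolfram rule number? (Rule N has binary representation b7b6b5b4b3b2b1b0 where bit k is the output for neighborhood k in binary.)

position 0: 111 → 1  (bit 7 = 1)
position 2: 110 → 0  (bit 6 = 0)
position 3: 101 → 1  (bit 5 = 1)
position 5: 100 → 0  (bit 4 = 0)
position 10: 011 → 0  (bit 3 = 0)
position 4: 010 → 0  (bit 2 = 0)
position 9: 001 → 1  (bit 1 = 1)
position 6: 000 → 1  (bit 0 = 1)
bits b7..b0 = 10100011 = 163

163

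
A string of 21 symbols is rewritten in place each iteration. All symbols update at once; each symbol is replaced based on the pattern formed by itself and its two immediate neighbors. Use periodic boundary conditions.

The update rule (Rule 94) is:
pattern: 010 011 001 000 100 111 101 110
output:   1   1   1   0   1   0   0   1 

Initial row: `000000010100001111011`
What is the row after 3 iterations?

100000110110011001011
110001110111111111010
111011010100000001010

111011010100000001010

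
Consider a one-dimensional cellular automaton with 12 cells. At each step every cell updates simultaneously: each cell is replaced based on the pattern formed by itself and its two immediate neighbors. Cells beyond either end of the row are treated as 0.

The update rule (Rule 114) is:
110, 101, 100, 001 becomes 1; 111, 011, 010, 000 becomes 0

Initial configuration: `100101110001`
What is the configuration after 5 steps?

step 1: 011010011010
step 2: 101101101101
step 3: 010110110110
step 4: 101011011011
step 5: 010101101101

010101101101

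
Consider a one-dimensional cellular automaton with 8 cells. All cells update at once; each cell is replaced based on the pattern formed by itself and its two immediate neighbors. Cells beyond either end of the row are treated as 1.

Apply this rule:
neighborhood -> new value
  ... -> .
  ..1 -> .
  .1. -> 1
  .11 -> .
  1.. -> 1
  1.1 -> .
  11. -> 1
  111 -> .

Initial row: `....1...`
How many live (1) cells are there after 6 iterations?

4

iteration 1: 1...11..
iteration 2: 11...11.
iteration 3: .11...1.
iteration 4: ..11..1.
iteration 5: 1..11.1.
iteration 6: 11..1.1.
count of 1: 4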